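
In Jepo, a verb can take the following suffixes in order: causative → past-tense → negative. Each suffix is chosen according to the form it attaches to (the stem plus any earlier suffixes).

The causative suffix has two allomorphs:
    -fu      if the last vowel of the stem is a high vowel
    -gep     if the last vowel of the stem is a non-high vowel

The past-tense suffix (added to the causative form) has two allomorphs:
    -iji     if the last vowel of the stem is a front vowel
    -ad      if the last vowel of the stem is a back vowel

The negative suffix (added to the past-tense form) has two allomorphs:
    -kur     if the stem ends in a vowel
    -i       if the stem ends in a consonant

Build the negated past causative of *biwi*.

The last vowel of *biwi* is /i/, which is a high vowel, so the causative suffix is -fu, giving *biwifu*.
The causative form *biwifu* — last vowel /u/ (a back vowel) → -ad → *biwifuad*.
The past-tense form *biwifuad*: final sound = /d/, a consonant → -i → *biwifuadi*.

biwifuadi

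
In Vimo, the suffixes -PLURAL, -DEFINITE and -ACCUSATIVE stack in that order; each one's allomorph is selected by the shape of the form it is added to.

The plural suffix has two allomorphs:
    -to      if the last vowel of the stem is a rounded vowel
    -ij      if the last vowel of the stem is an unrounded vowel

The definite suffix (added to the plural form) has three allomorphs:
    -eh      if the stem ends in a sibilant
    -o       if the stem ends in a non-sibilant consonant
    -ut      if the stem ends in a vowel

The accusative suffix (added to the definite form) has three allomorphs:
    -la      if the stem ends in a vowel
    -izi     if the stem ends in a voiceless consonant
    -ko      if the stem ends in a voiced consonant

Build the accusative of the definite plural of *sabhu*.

sabhutoutizi

*sabhu* — last vowel /u/ (a rounded vowel) → -to → *sabhuto*.
The plural form *sabhuto*: final sound = /o/, a vowel → -ut → *sabhutout*.
Since the final sound of the definite form *sabhutout* is /t/ (a voiceless consonant), it takes -izi, giving *sabhutoutizi*.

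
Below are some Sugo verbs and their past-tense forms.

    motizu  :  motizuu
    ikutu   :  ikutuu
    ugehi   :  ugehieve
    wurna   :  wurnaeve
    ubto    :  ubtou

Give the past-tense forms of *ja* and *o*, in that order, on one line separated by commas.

jaeve, ou

The pattern is rounding harmony: -u when the last vowel of the stem is a rounded vowel (*motizu*, *ikutu*, *ubto*); -eve when the last vowel of the stem is an unrounded vowel (*ugehi*, *wurna*).
The last vowel of *ja* is /a/, which is an unrounded vowel, so the suffix is -eve, giving *jaeve*.
The last vowel of *o* is /o/, which is a rounded vowel, so the suffix is -u, giving *ou*.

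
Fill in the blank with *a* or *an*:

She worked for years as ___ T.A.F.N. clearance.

a

The indefinite article is chosen by the initial *sound* of the following word, not its spelling.
The initialism *T.A.F.N.* is read letter by letter; the first letter, T, is pronounced /tiː/, which begins with a consonant sound.
So the article is *a*: She worked for years as a T.A.F.N. clearance.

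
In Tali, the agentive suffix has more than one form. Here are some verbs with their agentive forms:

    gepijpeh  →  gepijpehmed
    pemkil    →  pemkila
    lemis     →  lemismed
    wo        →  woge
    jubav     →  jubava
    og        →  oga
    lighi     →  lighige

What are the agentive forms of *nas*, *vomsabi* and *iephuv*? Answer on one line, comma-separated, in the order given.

nasmed, vomsabige, iephuva

The pattern is voicing of the final sound: -med when the stem ends in a voiceless consonant (*gepijpeh*, *lemis*); -a when the stem ends in a voiced consonant (*pemkil*, *jubav*, *og*); -ge when the stem ends in a vowel (*wo*, *lighi*).
The final sound of *nas* is /s/, which is a voiceless consonant, so the suffix is -med, giving *nasmed*.
*vomsabi* — final sound /i/ (a vowel) → -ge → *vomsabige*.
*iephuv* — final sound /v/ (a voiced consonant) → -a → *iephuva*.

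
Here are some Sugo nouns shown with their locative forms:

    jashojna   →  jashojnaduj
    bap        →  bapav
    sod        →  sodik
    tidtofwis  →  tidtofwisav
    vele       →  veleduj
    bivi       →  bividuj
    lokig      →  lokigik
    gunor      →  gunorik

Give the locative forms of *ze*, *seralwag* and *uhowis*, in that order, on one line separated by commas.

zeduj, seralwagik, uhowisav

Looking at the final sound of each stem: -av when the stem ends in a voiceless consonant (*bap*, *tidtofwis*); -ik when the stem ends in a voiced consonant (*sod*, *lokig*, *gunor*); -duj when the stem ends in a vowel (*jashojna*, *vele*, *bivi*).
*ze*: final sound = /e/, a vowel → -duj → *zeduj*.
*seralwag* — final sound /g/ (a voiced consonant) → -ik → *seralwagik*.
Since the final sound of *uhowis* is /s/ (a voiceless consonant), it takes -av, giving *uhowisav*.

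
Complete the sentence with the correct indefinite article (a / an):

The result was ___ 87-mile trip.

an

The indefinite article is chosen by the initial *sound* of the following word, not its spelling.
The number *87* is spoken "eighty-…", beginning with /ˈeɪti/ — a vowel sound.
So the article is *an*: The result was an 87-mile trip.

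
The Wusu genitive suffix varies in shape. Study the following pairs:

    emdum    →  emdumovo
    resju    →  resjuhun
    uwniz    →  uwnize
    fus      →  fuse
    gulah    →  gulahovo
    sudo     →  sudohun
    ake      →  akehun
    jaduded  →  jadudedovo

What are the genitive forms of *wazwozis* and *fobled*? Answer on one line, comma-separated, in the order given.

The pattern is sibilance of the final sound: -e when the stem ends in a sibilant (*uwniz*, *fus*); -ovo when the stem ends in a non-sibilant consonant (*emdum*, *gulah*, *jaduded*); -hun when the stem ends in a vowel (*resju*, *sudo*, *ake*).
The final sound of *wazwozis* is /s/, which is a sibilant, so the suffix is -e, giving *wazwozise*.
The final sound of *fobled* is /d/, which is a non-sibilant consonant, so the suffix is -ovo, giving *fobledovo*.

wazwozise, fobledovo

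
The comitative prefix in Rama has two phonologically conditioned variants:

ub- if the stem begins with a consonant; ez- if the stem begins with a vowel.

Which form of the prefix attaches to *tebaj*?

ub-

*tebaj* — first sound /t/ (a consonant) → ub-.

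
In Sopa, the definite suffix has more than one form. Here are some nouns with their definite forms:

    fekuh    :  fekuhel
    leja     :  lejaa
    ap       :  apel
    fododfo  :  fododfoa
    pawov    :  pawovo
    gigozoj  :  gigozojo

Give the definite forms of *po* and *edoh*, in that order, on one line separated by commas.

The suffix is conditioned by the final sound: -el when the stem ends in a voiceless consonant (*fekuh*, *ap*); -o when the stem ends in a voiced consonant (*pawov*, *gigozoj*); -a when the stem ends in a vowel (*leja*, *fododfo*).
Since the final sound of *po* is /o/ (a vowel), it takes -a, giving *poa*.
The final sound of *edoh* is /h/, which is a voiceless consonant, so the suffix is -el, giving *edohel*.

poa, edohel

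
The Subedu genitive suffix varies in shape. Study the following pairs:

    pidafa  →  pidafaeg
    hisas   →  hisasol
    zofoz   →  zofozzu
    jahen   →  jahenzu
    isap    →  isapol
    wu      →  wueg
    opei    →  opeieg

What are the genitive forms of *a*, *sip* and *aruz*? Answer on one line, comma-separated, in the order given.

The alternation tracks the final sound of the stem — -ol when the stem ends in a voiceless consonant (*hisas*, *isap*); -zu when the stem ends in a voiced consonant (*zofoz*, *jahen*); -eg when the stem ends in a vowel (*pidafa*, *wu*, *opei*).
The final sound of *a* is /a/, which is a vowel, so the suffix is -eg, giving *aeg*.
Since the final sound of *sip* is /p/ (a voiceless consonant), it takes -ol, giving *sipol*.
Since the final sound of *aruz* is /z/ (a voiced consonant), it takes -zu, giving *aruzzu*.

aeg, sipol, aruzzu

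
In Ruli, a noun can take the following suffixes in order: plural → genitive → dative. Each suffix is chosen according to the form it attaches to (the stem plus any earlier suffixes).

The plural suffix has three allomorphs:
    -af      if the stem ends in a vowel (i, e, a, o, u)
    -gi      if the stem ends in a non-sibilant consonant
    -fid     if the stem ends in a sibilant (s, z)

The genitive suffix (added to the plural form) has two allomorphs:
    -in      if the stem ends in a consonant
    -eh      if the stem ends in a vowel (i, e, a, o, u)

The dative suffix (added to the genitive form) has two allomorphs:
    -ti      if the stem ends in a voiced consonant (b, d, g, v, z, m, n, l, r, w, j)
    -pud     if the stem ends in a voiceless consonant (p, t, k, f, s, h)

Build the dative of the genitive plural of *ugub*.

The final sound of *ugub* is /b/, which is a non-sibilant consonant, so the plural suffix is -gi, giving *ugubgi*.
The plural form *ugubgi*: final sound = /i/, a vowel → -eh → *ugubgieh*.
Since the final consonant of the genitive form *ugubgieh* is /h/ (voiceless), it takes -pud, giving *ugubgiehpud*.

ugubgiehpud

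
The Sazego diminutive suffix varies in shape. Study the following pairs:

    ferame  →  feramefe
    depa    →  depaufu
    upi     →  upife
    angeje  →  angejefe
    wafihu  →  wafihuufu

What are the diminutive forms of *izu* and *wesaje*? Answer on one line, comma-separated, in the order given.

izuufu, wesajefe

The alternation tracks the last vowel of the stem — -fe when the last vowel of the stem is a front vowel (*ferame*, *upi*, *angeje*); -ufu when the last vowel of the stem is a back vowel (*depa*, *wafihu*).
Since the last vowel of *izu* is /u/ (a back vowel), it takes -ufu, giving *izuufu*.
The last vowel of *wesaje* is /e/, which is a front vowel, so the suffix is -fe, giving *wesajefe*.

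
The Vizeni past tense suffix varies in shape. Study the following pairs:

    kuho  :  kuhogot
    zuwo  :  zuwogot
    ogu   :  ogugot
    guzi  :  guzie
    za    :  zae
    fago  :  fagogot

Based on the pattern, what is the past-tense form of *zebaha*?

zebahae

The suffix is conditioned by the last vowel: -got when the last vowel of the stem is a rounded vowel (*kuho*, *zuwo*, *ogu*, *fago*); -e when the last vowel of the stem is an unrounded vowel (*guzi*, *za*).
*zebaha*: last vowel = /a/, an unrounded vowel → -e → *zebahae*.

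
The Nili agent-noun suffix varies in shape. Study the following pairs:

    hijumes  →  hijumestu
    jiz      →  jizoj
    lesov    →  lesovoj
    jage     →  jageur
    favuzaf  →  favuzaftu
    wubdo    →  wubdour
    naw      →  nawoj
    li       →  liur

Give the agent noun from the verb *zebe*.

The alternation tracks the final sound of the stem — -tu when the stem ends in a voiceless consonant (*hijumes*, *favuzaf*); -oj when the stem ends in a voiced consonant (*jiz*, *lesov*, *naw*); -ur when the stem ends in a vowel (*jage*, *wubdo*, *li*).
The final sound of *zebe* is /e/, which is a vowel, so the suffix is -ur, giving *zebeur*.

zebeur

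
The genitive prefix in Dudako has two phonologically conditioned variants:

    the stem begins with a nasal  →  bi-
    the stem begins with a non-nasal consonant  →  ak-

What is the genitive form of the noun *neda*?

bineda

*neda* — first consonant /n/ (a nasal) → bi- → *bineda*.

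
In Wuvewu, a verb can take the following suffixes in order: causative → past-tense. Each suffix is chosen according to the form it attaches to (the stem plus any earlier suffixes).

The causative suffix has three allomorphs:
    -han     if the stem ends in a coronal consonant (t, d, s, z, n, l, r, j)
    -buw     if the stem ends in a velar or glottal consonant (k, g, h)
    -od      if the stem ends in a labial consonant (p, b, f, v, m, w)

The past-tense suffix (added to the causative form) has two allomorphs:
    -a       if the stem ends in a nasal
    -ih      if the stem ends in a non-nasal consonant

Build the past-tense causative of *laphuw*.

*laphuw* — final consonant /w/ (labial) → -od → *laphuwod*.
The final consonant of the causative form *laphuwod* is /d/, which is non-nasal, so the past-tense suffix is -ih, giving *laphuwodih*.

laphuwodih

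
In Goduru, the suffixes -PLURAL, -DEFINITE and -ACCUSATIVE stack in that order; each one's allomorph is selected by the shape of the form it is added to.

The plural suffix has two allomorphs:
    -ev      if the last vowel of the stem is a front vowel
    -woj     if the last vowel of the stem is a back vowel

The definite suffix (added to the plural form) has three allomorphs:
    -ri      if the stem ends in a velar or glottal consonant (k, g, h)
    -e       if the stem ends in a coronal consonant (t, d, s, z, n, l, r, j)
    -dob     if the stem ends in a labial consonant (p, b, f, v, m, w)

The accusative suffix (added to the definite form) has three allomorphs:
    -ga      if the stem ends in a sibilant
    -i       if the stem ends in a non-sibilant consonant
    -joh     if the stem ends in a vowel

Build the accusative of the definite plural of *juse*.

juseevdobi

*juse*: last vowel = /e/, a front vowel → -ev → *juseev*.
Since the final consonant of the plural form *juseev* is /v/ (labial), it takes -dob, giving *juseevdob*.
The definite form *juseevdob*: final sound = /b/, a non-sibilant consonant → -i → *juseevdobi*.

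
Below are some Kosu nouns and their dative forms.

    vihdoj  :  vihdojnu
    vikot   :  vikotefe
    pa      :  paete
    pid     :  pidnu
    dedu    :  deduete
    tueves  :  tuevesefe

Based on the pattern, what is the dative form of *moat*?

moatefe

The suffix is conditioned by the final sound: -efe when the stem ends in a voiceless consonant (*vikot*, *tueves*); -nu when the stem ends in a voiced consonant (*vihdoj*, *pid*); -ete when the stem ends in a vowel (*pa*, *dedu*).
*moat* — final sound /t/ (a voiceless consonant) → -efe → *moatefe*.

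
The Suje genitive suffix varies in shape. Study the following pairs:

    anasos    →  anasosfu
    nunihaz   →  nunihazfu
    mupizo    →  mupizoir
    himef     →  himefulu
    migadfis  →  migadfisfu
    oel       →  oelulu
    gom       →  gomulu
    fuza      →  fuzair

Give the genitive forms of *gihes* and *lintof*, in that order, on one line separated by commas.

The alternation tracks the final sound of the stem — -fu when the stem ends in a sibilant (*anasos*, *nunihaz*, *migadfis*); -ulu when the stem ends in a non-sibilant consonant (*himef*, *oel*, *gom*); -ir when the stem ends in a vowel (*mupizo*, *fuza*).
The final sound of *gihes* is /s/, which is a sibilant, so the suffix is -fu, giving *gihesfu*.
Since the final sound of *lintof* is /f/ (a non-sibilant consonant), it takes -ulu, giving *lintofulu*.

gihesfu, lintofulu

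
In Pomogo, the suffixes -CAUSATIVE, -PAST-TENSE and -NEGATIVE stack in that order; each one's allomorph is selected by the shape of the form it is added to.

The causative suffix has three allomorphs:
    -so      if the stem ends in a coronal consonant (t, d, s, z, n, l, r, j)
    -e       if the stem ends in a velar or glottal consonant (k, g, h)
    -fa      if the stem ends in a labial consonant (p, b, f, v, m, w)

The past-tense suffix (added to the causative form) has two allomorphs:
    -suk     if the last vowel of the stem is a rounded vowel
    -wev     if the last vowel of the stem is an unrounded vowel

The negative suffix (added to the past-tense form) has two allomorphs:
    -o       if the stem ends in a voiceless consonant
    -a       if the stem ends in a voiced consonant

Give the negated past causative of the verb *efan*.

*efan* — final consonant /n/ (coronal) → -so → *efanso*.
Since the last vowel of the causative form *efanso* is /o/ (a rounded vowel), it takes -suk, giving *efansosuk*.
The past-tense form *efansosuk* — final consonant /k/ (voiceless) → -o → *efansosuko*.

efansosuko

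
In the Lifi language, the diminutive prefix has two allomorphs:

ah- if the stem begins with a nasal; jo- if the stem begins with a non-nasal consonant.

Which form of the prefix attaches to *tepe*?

The first consonant of *tepe* is /t/, which is non-nasal, so the prefix is jo-.

jo-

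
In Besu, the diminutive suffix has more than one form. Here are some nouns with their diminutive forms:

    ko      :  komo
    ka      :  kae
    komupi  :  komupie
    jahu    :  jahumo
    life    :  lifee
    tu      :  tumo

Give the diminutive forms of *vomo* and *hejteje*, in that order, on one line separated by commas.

Looking at the last vowel of each stem: -mo when the last vowel of the stem is a rounded vowel (*ko*, *jahu*, *tu*); -e when the last vowel of the stem is an unrounded vowel (*ka*, *komupi*, *life*).
*vomo*: last vowel = /o/, a rounded vowel → -mo → *vomomo*.
*hejteje*: last vowel = /e/, an unrounded vowel → -e → *hejtejee*.

vomomo, hejtejee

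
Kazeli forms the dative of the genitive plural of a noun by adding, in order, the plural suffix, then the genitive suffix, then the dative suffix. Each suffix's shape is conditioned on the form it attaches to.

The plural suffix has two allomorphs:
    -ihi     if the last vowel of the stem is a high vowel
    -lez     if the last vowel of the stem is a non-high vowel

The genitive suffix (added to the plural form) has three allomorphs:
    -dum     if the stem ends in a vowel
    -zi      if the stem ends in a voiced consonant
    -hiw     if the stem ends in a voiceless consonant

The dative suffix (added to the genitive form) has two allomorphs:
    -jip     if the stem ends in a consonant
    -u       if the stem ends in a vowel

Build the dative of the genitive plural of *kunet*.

kunetlezziu

*kunet* — last vowel /e/ (a non-high vowel) → -lez → *kunetlez*.
The plural form *kunetlez* — final sound /z/ (a voiced consonant) → -zi → *kunetlezzi*.
The genitive form *kunetlezzi*: final sound = /i/, a vowel → -u → *kunetlezziu*.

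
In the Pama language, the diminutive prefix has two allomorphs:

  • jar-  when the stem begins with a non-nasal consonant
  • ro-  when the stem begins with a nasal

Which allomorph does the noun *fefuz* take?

*fefuz*: first consonant = /f/, non-nasal → jar-.

jar-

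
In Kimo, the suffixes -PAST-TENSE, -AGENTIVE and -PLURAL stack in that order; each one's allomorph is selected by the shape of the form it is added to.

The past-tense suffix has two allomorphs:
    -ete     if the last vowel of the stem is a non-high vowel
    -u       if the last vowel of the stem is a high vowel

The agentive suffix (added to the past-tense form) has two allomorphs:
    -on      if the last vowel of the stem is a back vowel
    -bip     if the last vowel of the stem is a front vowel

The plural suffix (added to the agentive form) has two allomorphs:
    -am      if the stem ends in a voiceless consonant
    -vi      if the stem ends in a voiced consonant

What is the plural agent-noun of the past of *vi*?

viuonvi

The last vowel of *vi* is /i/, which is a high vowel, so the past-tense suffix is -u, giving *viu*.
Since the last vowel of the past-tense form *viu* is /u/ (a back vowel), it takes -on, giving *viuon*.
The agentive form *viuon* — final consonant /n/ (voiced) → -vi → *viuonvi*.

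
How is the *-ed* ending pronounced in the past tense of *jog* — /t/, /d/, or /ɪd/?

/d/

The stem *jog* ends in a voiced sound other than /d/.
The -ed suffix is realized as /ɪd/ after /t, d/; as /t/ after other voiceless consonants; and as /d/ after other voiced sounds.
So -ed on *jog* is pronounced /d/.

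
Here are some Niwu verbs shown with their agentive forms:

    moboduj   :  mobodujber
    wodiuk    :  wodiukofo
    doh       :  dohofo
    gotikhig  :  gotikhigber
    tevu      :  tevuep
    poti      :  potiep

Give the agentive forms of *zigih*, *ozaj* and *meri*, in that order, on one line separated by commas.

zigihofo, ozajber, meriep

The alternation tracks the final sound of the stem — -ofo when the stem ends in a voiceless consonant (*wodiuk*, *doh*); -ber when the stem ends in a voiced consonant (*moboduj*, *gotikhig*); -ep when the stem ends in a vowel (*tevu*, *poti*).
*zigih*: final sound = /h/, a voiceless consonant → -ofo → *zigihofo*.
Since the final sound of *ozaj* is /j/ (a voiced consonant), it takes -ber, giving *ozajber*.
*meri* — final sound /i/ (a vowel) → -ep → *meriep*.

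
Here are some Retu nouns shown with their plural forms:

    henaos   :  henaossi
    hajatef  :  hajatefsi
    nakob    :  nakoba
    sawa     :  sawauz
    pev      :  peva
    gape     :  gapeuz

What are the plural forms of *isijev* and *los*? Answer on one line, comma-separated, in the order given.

isijeva, lossi

Looking at the final sound of each stem: -si when the stem ends in a voiceless consonant (*henaos*, *hajatef*); -a when the stem ends in a voiced consonant (*nakob*, *pev*); -uz when the stem ends in a vowel (*sawa*, *gape*).
Since the final sound of *isijev* is /v/ (a voiced consonant), it takes -a, giving *isijeva*.
The final sound of *los* is /s/, which is a voiceless consonant, so the suffix is -si, giving *lossi*.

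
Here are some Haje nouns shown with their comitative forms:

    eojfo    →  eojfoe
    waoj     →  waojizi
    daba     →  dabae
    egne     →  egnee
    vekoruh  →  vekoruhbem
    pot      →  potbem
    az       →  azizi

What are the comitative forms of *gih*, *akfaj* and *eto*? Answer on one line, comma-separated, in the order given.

gihbem, akfajizi, etoe

Looking at the final sound of each stem: -bem when the stem ends in a voiceless consonant (*vekoruh*, *pot*); -izi when the stem ends in a voiced consonant (*waoj*, *az*); -e when the stem ends in a vowel (*eojfo*, *daba*, *egne*).
*gih* — final sound /h/ (a voiceless consonant) → -bem → *gihbem*.
The final sound of *akfaj* is /j/, which is a voiced consonant, so the suffix is -izi, giving *akfajizi*.
*eto*: final sound = /o/, a vowel → -e → *etoe*.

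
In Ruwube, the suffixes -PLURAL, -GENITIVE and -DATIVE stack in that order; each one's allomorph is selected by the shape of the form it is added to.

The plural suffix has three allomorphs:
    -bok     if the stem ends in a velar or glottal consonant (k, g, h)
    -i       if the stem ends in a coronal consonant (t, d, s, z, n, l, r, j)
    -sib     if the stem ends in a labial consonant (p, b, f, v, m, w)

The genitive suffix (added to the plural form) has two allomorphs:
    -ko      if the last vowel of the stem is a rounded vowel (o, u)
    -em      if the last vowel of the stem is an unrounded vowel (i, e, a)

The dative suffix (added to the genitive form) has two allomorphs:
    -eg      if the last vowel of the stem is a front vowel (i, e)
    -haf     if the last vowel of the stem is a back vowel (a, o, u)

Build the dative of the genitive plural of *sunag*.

sunagbokkohaf

The final consonant of *sunag* is /g/, which is velar/glottal, so the plural suffix is -bok, giving *sunagbok*.
The plural form *sunagbok* — last vowel /o/ (a rounded vowel) → -ko → *sunagbokko*.
The genitive form *sunagbokko* — last vowel /o/ (a back vowel) → -haf → *sunagbokkohaf*.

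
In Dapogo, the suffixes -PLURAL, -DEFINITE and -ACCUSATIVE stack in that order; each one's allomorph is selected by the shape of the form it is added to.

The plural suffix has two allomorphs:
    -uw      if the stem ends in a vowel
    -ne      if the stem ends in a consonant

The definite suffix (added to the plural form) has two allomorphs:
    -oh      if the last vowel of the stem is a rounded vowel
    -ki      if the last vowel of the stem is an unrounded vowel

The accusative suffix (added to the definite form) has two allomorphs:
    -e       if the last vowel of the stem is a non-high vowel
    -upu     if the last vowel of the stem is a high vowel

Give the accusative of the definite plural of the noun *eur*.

eurnekiupu

*eur* — final sound /r/ (a consonant) → -ne → *eurne*.
The plural form *eurne*: last vowel = /e/, an unrounded vowel → -ki → *eurneki*.
Since the last vowel of the definite form *eurneki* is /i/ (a high vowel), it takes -upu, giving *eurnekiupu*.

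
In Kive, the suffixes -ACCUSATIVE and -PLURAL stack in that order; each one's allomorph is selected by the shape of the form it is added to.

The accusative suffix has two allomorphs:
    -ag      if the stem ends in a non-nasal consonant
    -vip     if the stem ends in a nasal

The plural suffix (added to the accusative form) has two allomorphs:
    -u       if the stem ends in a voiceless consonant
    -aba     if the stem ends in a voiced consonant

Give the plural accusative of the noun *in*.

invipu

Since the final consonant of *in* is /n/ (a nasal), it takes -vip, giving *invip*.
Since the final consonant of the accusative form *invip* is /p/ (voiceless), it takes -u, giving *invipu*.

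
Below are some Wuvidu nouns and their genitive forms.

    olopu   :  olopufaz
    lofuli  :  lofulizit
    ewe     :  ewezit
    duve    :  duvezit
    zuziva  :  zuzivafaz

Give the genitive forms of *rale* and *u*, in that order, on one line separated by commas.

ralezit, ufaz

Looking at the last vowel of each stem: -zit when the last vowel of the stem is a front vowel (*lofuli*, *ewe*, *duve*); -faz when the last vowel of the stem is a back vowel (*olopu*, *zuziva*).
The last vowel of *rale* is /e/, which is a front vowel, so the suffix is -zit, giving *ralezit*.
*u* — last vowel /u/ (a back vowel) → -faz → *ufaz*.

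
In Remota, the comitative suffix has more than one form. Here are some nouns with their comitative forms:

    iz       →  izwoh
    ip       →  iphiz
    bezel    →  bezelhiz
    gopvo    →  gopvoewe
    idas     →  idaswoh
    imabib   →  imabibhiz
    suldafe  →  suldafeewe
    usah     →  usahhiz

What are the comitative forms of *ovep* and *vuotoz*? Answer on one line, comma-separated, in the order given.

ovephiz, vuotozwoh

The alternation tracks the final sound of the stem — -woh when the stem ends in a sibilant (*iz*, *idas*); -hiz when the stem ends in a non-sibilant consonant (*ip*, *bezel*, *imabib*, *usah*); -ewe when the stem ends in a vowel (*gopvo*, *suldafe*).
*ovep* — final sound /p/ (a non-sibilant consonant) → -hiz → *ovephiz*.
Since the final sound of *vuotoz* is /z/ (a sibilant), it takes -woh, giving *vuotozwoh*.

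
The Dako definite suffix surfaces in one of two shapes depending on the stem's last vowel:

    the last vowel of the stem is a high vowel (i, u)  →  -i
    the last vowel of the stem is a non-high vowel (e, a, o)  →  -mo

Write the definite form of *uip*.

uipi

Since the last vowel of *uip* is /i/ (a high vowel), it takes -i, giving *uipi*.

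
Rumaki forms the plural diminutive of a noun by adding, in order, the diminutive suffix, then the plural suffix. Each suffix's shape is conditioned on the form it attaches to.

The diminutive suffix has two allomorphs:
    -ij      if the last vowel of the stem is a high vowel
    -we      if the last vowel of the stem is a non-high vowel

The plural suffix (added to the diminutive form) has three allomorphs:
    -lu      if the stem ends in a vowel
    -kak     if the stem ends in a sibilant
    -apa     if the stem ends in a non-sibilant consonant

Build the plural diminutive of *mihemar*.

mihemarwelu

The last vowel of *mihemar* is /a/, which is a non-high vowel, so the diminutive suffix is -we, giving *mihemarwe*.
The final sound of the diminutive form *mihemarwe* is /e/, which is a vowel, so the plural suffix is -lu, giving *mihemarwelu*.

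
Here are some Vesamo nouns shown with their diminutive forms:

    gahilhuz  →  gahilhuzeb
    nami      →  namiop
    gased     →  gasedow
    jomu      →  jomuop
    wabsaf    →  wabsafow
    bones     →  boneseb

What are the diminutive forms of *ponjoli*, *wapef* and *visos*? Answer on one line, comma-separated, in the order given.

The pattern is sibilance of the final sound: -eb when the stem ends in a sibilant (*gahilhuz*, *bones*); -ow when the stem ends in a non-sibilant consonant (*gased*, *wabsaf*); -op when the stem ends in a vowel (*nami*, *jomu*).
The final sound of *ponjoli* is /i/, which is a vowel, so the suffix is -op, giving *ponjoliop*.
Since the final sound of *wapef* is /f/ (a non-sibilant consonant), it takes -ow, giving *wapefow*.
Since the final sound of *visos* is /s/ (a sibilant), it takes -eb, giving *visoseb*.

ponjoliop, wapefow, visoseb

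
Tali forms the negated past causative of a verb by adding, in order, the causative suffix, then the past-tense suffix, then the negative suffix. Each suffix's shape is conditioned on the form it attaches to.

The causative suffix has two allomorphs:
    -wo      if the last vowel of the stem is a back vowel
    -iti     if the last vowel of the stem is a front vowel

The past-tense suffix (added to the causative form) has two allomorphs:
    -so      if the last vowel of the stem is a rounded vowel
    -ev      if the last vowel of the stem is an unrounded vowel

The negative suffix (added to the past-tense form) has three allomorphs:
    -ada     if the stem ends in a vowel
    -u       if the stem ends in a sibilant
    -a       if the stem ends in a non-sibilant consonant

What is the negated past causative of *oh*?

*oh*: last vowel = /o/, a back vowel → -wo → *ohwo*.
The causative form *ohwo*: last vowel = /o/, a rounded vowel → -so → *ohwoso*.
Since the final sound of the past-tense form *ohwoso* is /o/ (a vowel), it takes -ada, giving *ohwosoada*.

ohwosoada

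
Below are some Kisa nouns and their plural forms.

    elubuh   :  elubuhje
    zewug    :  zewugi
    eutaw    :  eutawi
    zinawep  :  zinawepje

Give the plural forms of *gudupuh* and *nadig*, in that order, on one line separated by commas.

gudupuhje, nadigi

The alternation tracks the final consonant of the stem — -je when the stem ends in a voiceless consonant (*elubuh*, *zinawep*); -i when the stem ends in a voiced consonant (*zewug*, *eutaw*).
The final consonant of *gudupuh* is /h/, which is voiceless, so the suffix is -je, giving *gudupuhje*.
*nadig* — final consonant /g/ (voiced) → -i → *nadigi*.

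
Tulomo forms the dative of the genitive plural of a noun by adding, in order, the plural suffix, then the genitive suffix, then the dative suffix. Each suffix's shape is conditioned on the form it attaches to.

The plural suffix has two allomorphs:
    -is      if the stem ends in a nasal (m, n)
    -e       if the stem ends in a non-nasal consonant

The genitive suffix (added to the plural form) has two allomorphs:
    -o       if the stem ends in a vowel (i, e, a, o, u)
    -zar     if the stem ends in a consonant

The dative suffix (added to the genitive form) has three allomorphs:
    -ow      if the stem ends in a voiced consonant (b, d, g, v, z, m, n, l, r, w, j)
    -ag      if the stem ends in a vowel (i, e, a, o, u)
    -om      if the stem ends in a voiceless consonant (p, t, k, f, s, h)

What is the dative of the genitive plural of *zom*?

*zom*: final consonant = /m/, a nasal → -is → *zomis*.
The plural form *zomis* — final sound /s/ (a consonant) → -zar → *zomiszar*.
The genitive form *zomiszar* — final sound /r/ (a voiced consonant) → -ow → *zomiszarow*.

zomiszarow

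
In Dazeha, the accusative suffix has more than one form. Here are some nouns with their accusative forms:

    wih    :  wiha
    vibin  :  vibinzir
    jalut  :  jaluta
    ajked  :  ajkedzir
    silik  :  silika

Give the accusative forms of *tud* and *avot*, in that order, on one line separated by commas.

Looking at the final consonant of each stem: -a when the stem ends in a voiceless consonant (*wih*, *jalut*, *silik*); -zir when the stem ends in a voiced consonant (*vibin*, *ajked*).
*tud*: final consonant = /d/, voiced → -zir → *tudzir*.
*avot*: final consonant = /t/, voiceless → -a → *avota*.

tudzir, avota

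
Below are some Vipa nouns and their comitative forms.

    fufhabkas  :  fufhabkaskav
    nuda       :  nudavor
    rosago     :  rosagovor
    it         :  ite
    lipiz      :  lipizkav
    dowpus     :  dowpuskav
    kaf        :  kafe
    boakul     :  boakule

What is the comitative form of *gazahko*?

gazahkovor

The suffix is conditioned by the final sound: -kav when the stem ends in a sibilant (*fufhabkas*, *lipiz*, *dowpus*); -e when the stem ends in a non-sibilant consonant (*it*, *kaf*, *boakul*); -vor when the stem ends in a vowel (*nuda*, *rosago*).
*gazahko* — final sound /o/ (a vowel) → -vor → *gazahkovor*.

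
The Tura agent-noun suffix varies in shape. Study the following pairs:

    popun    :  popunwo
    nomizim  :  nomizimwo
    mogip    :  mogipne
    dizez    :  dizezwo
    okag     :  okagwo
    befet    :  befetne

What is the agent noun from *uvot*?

Looking at the final consonant of each stem: -ne when the stem ends in a voiceless consonant (*mogip*, *befet*); -wo when the stem ends in a voiced consonant (*popun*, *nomizim*, *dizez*, *okag*).
*uvot*: final consonant = /t/, voiceless → -ne → *uvotne*.

uvotne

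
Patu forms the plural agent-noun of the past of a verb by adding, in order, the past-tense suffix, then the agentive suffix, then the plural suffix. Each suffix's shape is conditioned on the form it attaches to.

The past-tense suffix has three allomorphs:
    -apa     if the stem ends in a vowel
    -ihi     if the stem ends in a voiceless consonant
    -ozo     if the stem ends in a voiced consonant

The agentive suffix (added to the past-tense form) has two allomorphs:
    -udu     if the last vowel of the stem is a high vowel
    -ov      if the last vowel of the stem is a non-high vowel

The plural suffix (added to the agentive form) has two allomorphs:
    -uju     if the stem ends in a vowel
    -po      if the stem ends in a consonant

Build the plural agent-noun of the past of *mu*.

muapaovpo

*mu*: final sound = /u/, a vowel → -apa → *muapa*.
Since the last vowel of the past-tense form *muapa* is /a/ (a non-high vowel), it takes -ov, giving *muapaov*.
Since the final sound of the agentive form *muapaov* is /v/ (a consonant), it takes -po, giving *muapaovpo*.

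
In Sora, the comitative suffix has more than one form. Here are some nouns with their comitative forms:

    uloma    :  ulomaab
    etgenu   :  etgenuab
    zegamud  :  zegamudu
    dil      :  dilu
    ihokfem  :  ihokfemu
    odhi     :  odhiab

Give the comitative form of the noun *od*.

odu

The suffix is conditioned by the final sound: -u when the stem ends in a consonant (*zegamud*, *dil*, *ihokfem*); -ab when the stem ends in a vowel (*uloma*, *etgenu*, *odhi*).
Since the final sound of *od* is /d/ (a consonant), it takes -u, giving *odu*.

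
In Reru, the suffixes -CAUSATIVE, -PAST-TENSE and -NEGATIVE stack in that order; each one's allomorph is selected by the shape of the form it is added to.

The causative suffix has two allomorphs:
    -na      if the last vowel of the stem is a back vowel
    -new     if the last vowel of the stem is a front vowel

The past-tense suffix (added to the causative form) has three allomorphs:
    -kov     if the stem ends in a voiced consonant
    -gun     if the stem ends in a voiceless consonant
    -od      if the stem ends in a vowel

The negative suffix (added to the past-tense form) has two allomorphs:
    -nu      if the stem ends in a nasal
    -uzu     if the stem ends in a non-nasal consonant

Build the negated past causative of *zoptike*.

The last vowel of *zoptike* is /e/, which is a front vowel, so the causative suffix is -new, giving *zoptikenew*.
Since the final sound of the causative form *zoptikenew* is /w/ (a voiced consonant), it takes -kov, giving *zoptikenewkov*.
Since the final consonant of the past-tense form *zoptikenewkov* is /v/ (non-nasal), it takes -uzu, giving *zoptikenewkovuzu*.

zoptikenewkovuzu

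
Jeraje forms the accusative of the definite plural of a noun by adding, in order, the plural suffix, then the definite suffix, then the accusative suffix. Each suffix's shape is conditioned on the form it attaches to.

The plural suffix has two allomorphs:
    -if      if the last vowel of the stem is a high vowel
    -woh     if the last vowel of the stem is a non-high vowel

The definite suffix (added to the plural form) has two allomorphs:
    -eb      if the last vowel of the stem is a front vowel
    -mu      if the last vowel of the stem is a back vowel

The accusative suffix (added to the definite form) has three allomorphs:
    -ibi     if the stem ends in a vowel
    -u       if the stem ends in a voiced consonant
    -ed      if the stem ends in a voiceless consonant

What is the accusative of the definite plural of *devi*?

deviifebu

Since the last vowel of *devi* is /i/ (a high vowel), it takes -if, giving *deviif*.
The last vowel of the plural form *deviif* is /i/, which is a front vowel, so the definite suffix is -eb, giving *deviifeb*.
The definite form *deviifeb* — final sound /b/ (a voiced consonant) → -u → *deviifebu*.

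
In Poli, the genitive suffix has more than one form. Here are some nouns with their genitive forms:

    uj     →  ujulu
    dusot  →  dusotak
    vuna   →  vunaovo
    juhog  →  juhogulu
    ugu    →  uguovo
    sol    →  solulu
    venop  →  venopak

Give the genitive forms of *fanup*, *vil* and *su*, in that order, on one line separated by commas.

The suffix is conditioned by the final sound: -ak when the stem ends in a voiceless consonant (*dusot*, *venop*); -ulu when the stem ends in a voiced consonant (*uj*, *juhog*, *sol*); -ovo when the stem ends in a vowel (*vuna*, *ugu*).
*fanup*: final sound = /p/, a voiceless consonant → -ak → *fanupak*.
*vil*: final sound = /l/, a voiced consonant → -ulu → *vilulu*.
Since the final sound of *su* is /u/ (a vowel), it takes -ovo, giving *suovo*.

fanupak, vilulu, suovo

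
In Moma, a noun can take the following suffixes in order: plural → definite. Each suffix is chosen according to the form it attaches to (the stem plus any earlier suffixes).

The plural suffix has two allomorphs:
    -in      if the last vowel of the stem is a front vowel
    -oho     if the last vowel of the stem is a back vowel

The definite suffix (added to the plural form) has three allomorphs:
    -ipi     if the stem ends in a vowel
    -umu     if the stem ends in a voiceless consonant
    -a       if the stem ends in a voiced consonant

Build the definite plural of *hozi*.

hoziina

*hozi* — last vowel /i/ (a front vowel) → -in → *hoziin*.
The final sound of the plural form *hoziin* is /n/, which is a voiced consonant, so the definite suffix is -a, giving *hoziina*.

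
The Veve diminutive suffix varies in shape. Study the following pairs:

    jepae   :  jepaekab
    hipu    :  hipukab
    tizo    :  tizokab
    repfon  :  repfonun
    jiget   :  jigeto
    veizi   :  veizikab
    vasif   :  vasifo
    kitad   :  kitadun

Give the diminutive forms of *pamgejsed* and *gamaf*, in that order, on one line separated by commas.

The pattern is voicing of the final sound: -o when the stem ends in a voiceless consonant (*jiget*, *vasif*); -un when the stem ends in a voiced consonant (*repfon*, *kitad*); -kab when the stem ends in a vowel (*jepae*, *hipu*, *tizo*, *veizi*).
Since the final sound of *pamgejsed* is /d/ (a voiced consonant), it takes -un, giving *pamgejsedun*.
*gamaf*: final sound = /f/, a voiceless consonant → -o → *gamafo*.

pamgejsedun, gamafo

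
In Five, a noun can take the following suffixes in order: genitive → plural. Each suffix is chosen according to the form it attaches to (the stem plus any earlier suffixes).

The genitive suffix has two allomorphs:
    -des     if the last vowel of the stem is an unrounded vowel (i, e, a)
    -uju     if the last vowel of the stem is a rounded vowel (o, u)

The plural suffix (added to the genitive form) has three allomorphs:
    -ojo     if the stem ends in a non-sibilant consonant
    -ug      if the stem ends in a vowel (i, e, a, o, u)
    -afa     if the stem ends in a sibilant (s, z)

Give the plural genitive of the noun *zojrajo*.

zojrajoujuug

Since the last vowel of *zojrajo* is /o/ (a rounded vowel), it takes -uju, giving *zojrajouju*.
The genitive form *zojrajouju* — final sound /u/ (a vowel) → -ug → *zojrajoujuug*.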